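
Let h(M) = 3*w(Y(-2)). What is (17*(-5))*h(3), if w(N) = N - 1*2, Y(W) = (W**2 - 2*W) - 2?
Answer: -1020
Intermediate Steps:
Y(W) = -2 + W**2 - 2*W
w(N) = -2 + N (w(N) = N - 2 = -2 + N)
h(M) = 12 (h(M) = 3*(-2 + (-2 + (-2)**2 - 2*(-2))) = 3*(-2 + (-2 + 4 + 4)) = 3*(-2 + 6) = 3*4 = 12)
(17*(-5))*h(3) = (17*(-5))*12 = -85*12 = -1020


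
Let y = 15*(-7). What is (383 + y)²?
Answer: 77284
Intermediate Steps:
y = -105
(383 + y)² = (383 - 105)² = 278² = 77284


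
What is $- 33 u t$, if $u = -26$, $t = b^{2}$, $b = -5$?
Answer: $21450$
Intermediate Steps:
$t = 25$ ($t = \left(-5\right)^{2} = 25$)
$- 33 u t = \left(-33\right) \left(-26\right) 25 = 858 \cdot 25 = 21450$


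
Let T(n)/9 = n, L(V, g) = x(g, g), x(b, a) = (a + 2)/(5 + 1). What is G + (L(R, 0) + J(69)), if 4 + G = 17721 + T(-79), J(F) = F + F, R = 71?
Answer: 51433/3 ≈ 17144.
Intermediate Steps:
x(b, a) = 1/3 + a/6 (x(b, a) = (2 + a)/6 = (2 + a)*(1/6) = 1/3 + a/6)
L(V, g) = 1/3 + g/6
T(n) = 9*n
J(F) = 2*F
G = 17006 (G = -4 + (17721 + 9*(-79)) = -4 + (17721 - 711) = -4 + 17010 = 17006)
G + (L(R, 0) + J(69)) = 17006 + ((1/3 + (1/6)*0) + 2*69) = 17006 + ((1/3 + 0) + 138) = 17006 + (1/3 + 138) = 17006 + 415/3 = 51433/3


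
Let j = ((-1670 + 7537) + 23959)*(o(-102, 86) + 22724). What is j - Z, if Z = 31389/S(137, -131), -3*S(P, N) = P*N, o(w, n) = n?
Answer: 12209901439653/17947 ≈ 6.8033e+8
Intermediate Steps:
S(P, N) = -N*P/3 (S(P, N) = -P*N/3 = -N*P/3)
j = 680331060 (j = ((-1670 + 7537) + 23959)*(86 + 22724) = (5867 + 23959)*22810 = 29826*22810 = 680331060)
Z = 94167/17947 (Z = 31389/((-1/3*(-131)*137)) = 31389/(17947/3) = 31389*(3/17947) = 94167/17947 ≈ 5.2469)
j - Z = 680331060 - 1*94167/17947 = 680331060 - 94167/17947 = 12209901439653/17947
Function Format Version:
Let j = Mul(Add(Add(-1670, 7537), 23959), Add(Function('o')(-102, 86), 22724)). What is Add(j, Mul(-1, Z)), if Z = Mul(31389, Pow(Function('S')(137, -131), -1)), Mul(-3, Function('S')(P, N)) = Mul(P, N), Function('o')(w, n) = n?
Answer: Rational(12209901439653, 17947) ≈ 6.8033e+8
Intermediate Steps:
Function('S')(P, N) = Mul(Rational(-1, 3), N, P) (Function('S')(P, N) = Mul(Rational(-1, 3), Mul(P, N)) = Mul(Rational(-1, 3), Mul(N, P)) = Mul(Rational(-1, 3), N, P))
j = 680331060 (j = Mul(Add(Add(-1670, 7537), 23959), Add(86, 22724)) = Mul(Add(5867, 23959), 22810) = Mul(29826, 22810) = 680331060)
Z = Rational(94167, 17947) (Z = Mul(31389, Pow(Mul(Rational(-1, 3), -131, 137), -1)) = Mul(31389, Pow(Rational(17947, 3), -1)) = Mul(31389, Rational(3, 17947)) = Rational(94167, 17947) ≈ 5.2469)
Add(j, Mul(-1, Z)) = Add(680331060, Mul(-1, Rational(94167, 17947))) = Add(680331060, Rational(-94167, 17947)) = Rational(12209901439653, 17947)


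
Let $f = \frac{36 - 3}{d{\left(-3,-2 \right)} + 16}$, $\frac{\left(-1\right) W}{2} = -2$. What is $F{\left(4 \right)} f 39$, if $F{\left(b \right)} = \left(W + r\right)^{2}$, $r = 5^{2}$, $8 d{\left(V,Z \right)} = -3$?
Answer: $\frac{8658936}{125} \approx 69272.0$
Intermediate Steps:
$W = 4$ ($W = \left(-2\right) \left(-2\right) = 4$)
$d{\left(V,Z \right)} = - \frac{3}{8}$ ($d{\left(V,Z \right)} = \frac{1}{8} \left(-3\right) = - \frac{3}{8}$)
$r = 25$
$f = \frac{264}{125}$ ($f = \frac{36 - 3}{- \frac{3}{8} + 16} = \frac{33}{\frac{125}{8}} = 33 \cdot \frac{8}{125} = \frac{264}{125} \approx 2.112$)
$F{\left(b \right)} = 841$ ($F{\left(b \right)} = \left(4 + 25\right)^{2} = 29^{2} = 841$)
$F{\left(4 \right)} f 39 = 841 \cdot \frac{264}{125} \cdot 39 = \frac{222024}{125} \cdot 39 = \frac{8658936}{125}$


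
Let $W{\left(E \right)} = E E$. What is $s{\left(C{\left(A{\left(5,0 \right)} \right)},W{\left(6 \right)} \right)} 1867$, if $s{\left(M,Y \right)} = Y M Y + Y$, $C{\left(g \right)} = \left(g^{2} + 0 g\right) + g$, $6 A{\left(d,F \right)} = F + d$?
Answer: $3763872$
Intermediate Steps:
$A{\left(d,F \right)} = \frac{F}{6} + \frac{d}{6}$ ($A{\left(d,F \right)} = \frac{F + d}{6} = \frac{F}{6} + \frac{d}{6}$)
$C{\left(g \right)} = g + g^{2}$ ($C{\left(g \right)} = \left(g^{2} + 0\right) + g = g^{2} + g = g + g^{2}$)
$W{\left(E \right)} = E^{2}$
$s{\left(M,Y \right)} = Y + M Y^{2}$ ($s{\left(M,Y \right)} = M Y Y + Y = M Y^{2} + Y = Y + M Y^{2}$)
$s{\left(C{\left(A{\left(5,0 \right)} \right)},W{\left(6 \right)} \right)} 1867 = 6^{2} \left(1 + \left(\frac{1}{6} \cdot 0 + \frac{1}{6} \cdot 5\right) \left(1 + \left(\frac{1}{6} \cdot 0 + \frac{1}{6} \cdot 5\right)\right) 6^{2}\right) 1867 = 36 \left(1 + \left(0 + \frac{5}{6}\right) \left(1 + \left(0 + \frac{5}{6}\right)\right) 36\right) 1867 = 36 \left(1 + \frac{5 \left(1 + \frac{5}{6}\right)}{6} \cdot 36\right) 1867 = 36 \left(1 + \frac{5}{6} \cdot \frac{11}{6} \cdot 36\right) 1867 = 36 \left(1 + \frac{55}{36} \cdot 36\right) 1867 = 36 \left(1 + 55\right) 1867 = 36 \cdot 56 \cdot 1867 = 2016 \cdot 1867 = 3763872$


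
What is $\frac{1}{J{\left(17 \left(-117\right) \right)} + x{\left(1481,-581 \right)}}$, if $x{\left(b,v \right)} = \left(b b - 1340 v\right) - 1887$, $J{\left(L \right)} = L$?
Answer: $\frac{1}{2968025} \approx 3.3692 \cdot 10^{-7}$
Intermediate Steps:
$x{\left(b,v \right)} = -1887 + b^{2} - 1340 v$ ($x{\left(b,v \right)} = \left(b^{2} - 1340 v\right) - 1887 = -1887 + b^{2} - 1340 v$)
$\frac{1}{J{\left(17 \left(-117\right) \right)} + x{\left(1481,-581 \right)}} = \frac{1}{17 \left(-117\right) - \left(-776653 - 2193361\right)} = \frac{1}{-1989 + \left(-1887 + 2193361 + 778540\right)} = \frac{1}{-1989 + 2970014} = \frac{1}{2968025}$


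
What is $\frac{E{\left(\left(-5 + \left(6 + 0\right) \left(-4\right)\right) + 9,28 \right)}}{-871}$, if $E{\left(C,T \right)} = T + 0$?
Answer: $- \frac{28}{871} \approx -0.032147$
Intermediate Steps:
$E{\left(C,T \right)} = T$
$\frac{E{\left(\left(-5 + \left(6 + 0\right) \left(-4\right)\right) + 9,28 \right)}}{-871} = \frac{28}{-871} = 28 \left(- \frac{1}{871}\right) = - \frac{28}{871}$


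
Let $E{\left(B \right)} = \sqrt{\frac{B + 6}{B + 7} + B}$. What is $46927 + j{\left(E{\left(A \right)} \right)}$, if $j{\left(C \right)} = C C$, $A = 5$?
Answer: $\frac{563195}{12} \approx 46933.0$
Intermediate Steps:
$E{\left(B \right)} = \sqrt{B + \frac{6 + B}{7 + B}}$ ($E{\left(B \right)} = \sqrt{\frac{6 + B}{7 + B} + B} = \sqrt{B + \frac{6 + B}{7 + B}}$)
$j{\left(C \right)} = C^{2}$
$46927 + j{\left(E{\left(A \right)} \right)} = 46927 + \left(\sqrt{\frac{6 + 5 + 5 \left(7 + 5\right)}{7 + 5}}\right)^{2} = 46927 + \left(\sqrt{\frac{6 + 5 + 5 \cdot 12}{12}}\right)^{2} = 46927 + \left(\sqrt{\frac{6 + 5 + 60}{12}}\right)^{2} = 46927 + \left(\sqrt{\frac{1}{12} \cdot 71}\right)^{2} = 46927 + \left(\sqrt{\frac{71}{12}}\right)^{2} = 46927 + \left(\frac{\sqrt{213}}{6}\right)^{2} = 46927 + \frac{71}{12} = \frac{563195}{12}$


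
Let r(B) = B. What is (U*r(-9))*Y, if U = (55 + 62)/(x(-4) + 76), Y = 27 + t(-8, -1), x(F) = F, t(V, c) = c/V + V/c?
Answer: -32877/64 ≈ -513.70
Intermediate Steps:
t(V, c) = V/c + c/V
Y = 281/8 (Y = 27 + (-8/(-1) - 1/(-8)) = 27 + (-8*(-1) - 1*(-⅛)) = 27 + (8 + ⅛) = 27 + 65/8 = 281/8 ≈ 35.125)
U = 13/8 (U = (55 + 62)/(-4 + 76) = 117/72 = 117*(1/72) = 13/8 ≈ 1.6250)
(U*r(-9))*Y = ((13/8)*(-9))*(281/8) = -117/8*281/8 = -32877/64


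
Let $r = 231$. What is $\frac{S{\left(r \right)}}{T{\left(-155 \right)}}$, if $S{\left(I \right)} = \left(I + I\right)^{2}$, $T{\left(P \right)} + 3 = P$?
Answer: $- \frac{106722}{79} \approx -1350.9$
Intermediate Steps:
$T{\left(P \right)} = -3 + P$
$S{\left(I \right)} = 4 I^{2}$ ($S{\left(I \right)} = \left(2 I\right)^{2} = 4 I^{2}$)
$\frac{S{\left(r \right)}}{T{\left(-155 \right)}} = \frac{4 \cdot 231^{2}}{-3 - 155} = \frac{4 \cdot 53361}{-158} = 213444 \left(- \frac{1}{158}\right) = - \frac{106722}{79}$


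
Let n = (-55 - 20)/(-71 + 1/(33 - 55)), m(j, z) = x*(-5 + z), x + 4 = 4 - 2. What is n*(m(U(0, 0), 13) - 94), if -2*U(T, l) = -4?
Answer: -60500/521 ≈ -116.12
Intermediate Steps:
U(T, l) = 2 (U(T, l) = -1/2*(-4) = 2)
x = -2 (x = -4 + (4 - 2) = -4 + 2 = -2)
m(j, z) = 10 - 2*z (m(j, z) = -2*(-5 + z) = 10 - 2*z)
n = 550/521 (n = -75/(-71 + 1/(-22)) = -75/(-71 - 1/22) = -75/(-1563/22) = -75*(-22/1563) = 550/521 ≈ 1.0557)
n*(m(U(0, 0), 13) - 94) = 550*((10 - 2*13) - 94)/521 = 550*((10 - 26) - 94)/521 = 550*(-16 - 94)/521 = (550/521)*(-110) = -60500/521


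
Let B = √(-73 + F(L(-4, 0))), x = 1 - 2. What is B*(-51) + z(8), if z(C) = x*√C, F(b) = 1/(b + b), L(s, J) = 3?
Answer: -2*√2 - 17*I*√2622/2 ≈ -2.8284 - 435.25*I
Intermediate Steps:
F(b) = 1/(2*b)
x = -1
z(C) = -√C
B = I*√2622/6 (B = √(-73 + (½)/3) = √(-73 + (½)*(⅓)) = √(-73 + ⅙) = √(-437/6) = I*√2622/6 ≈ 8.5342*I)
B*(-51) + z(8) = (I*√2622/6)*(-51) - √8 = -17*I*√2622/2 - 2*√2 = -2*√2 - 17*I*√2622/2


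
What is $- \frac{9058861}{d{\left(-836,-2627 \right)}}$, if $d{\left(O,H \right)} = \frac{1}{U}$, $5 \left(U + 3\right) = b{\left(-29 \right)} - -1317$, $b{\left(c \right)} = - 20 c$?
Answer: $- \frac{17048776402}{5} \approx -3.4098 \cdot 10^{9}$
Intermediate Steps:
$U = \frac{1882}{5}$ ($U = -3 + \frac{\left(-20\right) \left(-29\right) - -1317}{5} = -3 + \frac{580 + 1317}{5} = -3 + \frac{1}{5} \cdot 1897 = -3 + \frac{1897}{5} = \frac{1882}{5} \approx 376.4$)
$d{\left(O,H \right)} = \frac{5}{1882}$ ($d{\left(O,H \right)} = \frac{1}{\frac{1882}{5}} = \frac{5}{1882}$)
$- \frac{9058861}{d{\left(-836,-2627 \right)}} = - \frac{9058861}{\frac{5}{1882}} = \left(-9058861\right) \frac{1882}{5} = - \frac{17048776402}{5}$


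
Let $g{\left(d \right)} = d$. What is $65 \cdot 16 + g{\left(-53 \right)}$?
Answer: $987$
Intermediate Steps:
$65 \cdot 16 + g{\left(-53 \right)} = 65 \cdot 16 - 53 = 1040 - 53 = 987$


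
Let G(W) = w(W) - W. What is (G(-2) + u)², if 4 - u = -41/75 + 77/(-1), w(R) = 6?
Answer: 45104656/5625 ≈ 8018.6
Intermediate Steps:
u = 6116/75 (u = 4 - (-41/75 + 77/(-1)) = 4 - (-41*1/75 + 77*(-1)) = 4 - (-41/75 - 77) = 4 - 1*(-5816/75) = 4 + 5816/75 = 6116/75 ≈ 81.547)
G(W) = 6 - W
(G(-2) + u)² = ((6 - 1*(-2)) + 6116/75)² = ((6 + 2) + 6116/75)² = (8 + 6116/75)² = (6716/75)² = 45104656/5625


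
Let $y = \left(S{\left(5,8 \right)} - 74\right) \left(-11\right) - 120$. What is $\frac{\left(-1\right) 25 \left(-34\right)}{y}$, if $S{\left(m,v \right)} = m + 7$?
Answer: $\frac{425}{281} \approx 1.5125$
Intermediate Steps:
$S{\left(m,v \right)} = 7 + m$
$y = 562$ ($y = \left(\left(7 + 5\right) - 74\right) \left(-11\right) - 120 = \left(12 - 74\right) \left(-11\right) - 120 = \left(-62\right) \left(-11\right) - 120 = 682 - 120 = 562$)
$\frac{\left(-1\right) 25 \left(-34\right)}{y} = \frac{\left(-1\right) 25 \left(-34\right)}{562} = \left(-25\right) \left(-34\right) \frac{1}{562} = 850 \cdot \frac{1}{562} = \frac{425}{281}$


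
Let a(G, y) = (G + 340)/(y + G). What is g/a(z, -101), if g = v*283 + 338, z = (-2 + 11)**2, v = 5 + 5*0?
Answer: -35060/421 ≈ -83.278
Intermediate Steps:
v = 5 (v = 5 + 0 = 5)
z = 81 (z = 9**2 = 81)
a(G, y) = (340 + G)/(G + y)
g = 1753 (g = 5*283 + 338 = 1415 + 338 = 1753)
g/a(z, -101) = 1753/(((340 + 81)/(81 - 101))) = 1753/((421/(-20))) = 1753/((-1/20*421)) = 1753/(-421/20) = 1753*(-20/421) = -35060/421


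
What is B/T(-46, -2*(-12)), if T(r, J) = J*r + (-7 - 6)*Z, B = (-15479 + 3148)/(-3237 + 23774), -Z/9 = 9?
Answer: 1121/95217 ≈ 0.011773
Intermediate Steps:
Z = -81 (Z = -9*9 = -81)
B = -1121/1867 (B = -12331/20537 = -12331*1/20537 = -1121/1867 ≈ -0.60043)
T(r, J) = 1053 + J*r (T(r, J) = J*r + (-7 - 6)*(-81) = J*r - 13*(-81) = J*r + 1053 = 1053 + J*r)
B/T(-46, -2*(-12)) = -1121/(1867*(1053 - 2*(-12)*(-46))) = -1121/(1867*(1053 + 24*(-46))) = -1121/(1867*(1053 - 1104)) = -1121/1867/(-51) = -1121/1867*(-1/51) = 1121/95217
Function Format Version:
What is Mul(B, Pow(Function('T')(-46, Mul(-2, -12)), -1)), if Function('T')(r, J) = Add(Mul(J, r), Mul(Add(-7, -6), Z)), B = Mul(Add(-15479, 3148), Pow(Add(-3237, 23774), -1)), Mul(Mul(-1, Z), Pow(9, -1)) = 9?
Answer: Rational(1121, 95217) ≈ 0.011773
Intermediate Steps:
Z = -81 (Z = Mul(-9, 9) = -81)
B = Rational(-1121, 1867) (B = Mul(-12331, Pow(20537, -1)) = Mul(-12331, Rational(1, 20537)) = Rational(-1121, 1867) ≈ -0.60043)
Function('T')(r, J) = Add(1053, Mul(J, r)) (Function('T')(r, J) = Add(Mul(J, r), Mul(Add(-7, -6), -81)) = Add(Mul(J, r), Mul(-13, -81)) = Add(Mul(J, r), 1053) = Add(1053, Mul(J, r)))
Mul(B, Pow(Function('T')(-46, Mul(-2, -12)), -1)) = Mul(Rational(-1121, 1867), Pow(Add(1053, Mul(Mul(-2, -12), -46)), -1)) = Mul(Rational(-1121, 1867), Pow(Add(1053, Mul(24, -46)), -1)) = Mul(Rational(-1121, 1867), Pow(Add(1053, -1104), -1)) = Mul(Rational(-1121, 1867), Pow(-51, -1)) = Mul(Rational(-1121, 1867), Rational(-1, 51)) = Rational(1121, 95217)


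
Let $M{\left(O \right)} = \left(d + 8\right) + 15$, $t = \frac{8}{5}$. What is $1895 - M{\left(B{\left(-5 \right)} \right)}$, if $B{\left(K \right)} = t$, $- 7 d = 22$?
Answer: $\frac{13126}{7} \approx 1875.1$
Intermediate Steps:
$d = - \frac{22}{7}$ ($d = \left(- \frac{1}{7}\right) 22 = - \frac{22}{7} \approx -3.1429$)
$t = \frac{8}{5}$ ($t = 8 \cdot \frac{1}{5} = \frac{8}{5} \approx 1.6$)
$B{\left(K \right)} = \frac{8}{5}$
$M{\left(O \right)} = \frac{139}{7}$ ($M{\left(O \right)} = \left(- \frac{22}{7} + 8\right) + 15 = \frac{34}{7} + 15 = \frac{139}{7}$)
$1895 - M{\left(B{\left(-5 \right)} \right)} = 1895 - \frac{139}{7} = \frac{13126}{7}$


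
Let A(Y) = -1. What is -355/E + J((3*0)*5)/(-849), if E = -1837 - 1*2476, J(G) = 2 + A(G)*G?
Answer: 292769/3661737 ≈ 0.079954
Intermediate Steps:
J(G) = 2 - G
E = -4313 (E = -1837 - 2476 = -4313)
-355/E + J((3*0)*5)/(-849) = -355/(-4313) + (2 - 3*0*5)/(-849) = -355*(-1/4313) + (2 - 0*5)*(-1/849) = 355/4313 + (2 - 1*0)*(-1/849) = 355/4313 + (2 + 0)*(-1/849) = 355/4313 + 2*(-1/849) = 355/4313 - 2/849 = 292769/3661737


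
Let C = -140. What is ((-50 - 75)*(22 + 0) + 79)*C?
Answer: 373940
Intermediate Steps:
((-50 - 75)*(22 + 0) + 79)*C = ((-50 - 75)*(22 + 0) + 79)*(-140) = (-125*22 + 79)*(-140) = (-2750 + 79)*(-140) = -2671*(-140) = 373940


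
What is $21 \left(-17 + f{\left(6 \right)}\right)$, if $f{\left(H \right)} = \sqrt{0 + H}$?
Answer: $-357 + 21 \sqrt{6} \approx -305.56$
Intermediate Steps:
$f{\left(H \right)} = \sqrt{H}$
$21 \left(-17 + f{\left(6 \right)}\right) = 21 \left(-17 + \sqrt{6}\right) = -357 + 21 \sqrt{6}$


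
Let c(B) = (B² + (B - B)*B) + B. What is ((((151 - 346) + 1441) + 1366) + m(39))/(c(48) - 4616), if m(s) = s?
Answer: -2651/2264 ≈ -1.1709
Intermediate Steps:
c(B) = B + B² (c(B) = (B² + 0*B) + B = (B² + 0) + B = B² + B = B + B²)
((((151 - 346) + 1441) + 1366) + m(39))/(c(48) - 4616) = ((((151 - 346) + 1441) + 1366) + 39)/(48*(1 + 48) - 4616) = (((-195 + 1441) + 1366) + 39)/(48*49 - 4616) = ((1246 + 1366) + 39)/(2352 - 4616) = (2612 + 39)/(-2264) = 2651*(-1/2264) = -2651/2264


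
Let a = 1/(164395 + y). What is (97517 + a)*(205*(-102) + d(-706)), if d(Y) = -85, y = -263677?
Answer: -203266930239035/99282 ≈ -2.0474e+9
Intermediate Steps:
a = -1/99282 (a = 1/(164395 - 263677) = 1/(-99282) = -1/99282 ≈ -1.0072e-5)
(97517 + a)*(205*(-102) + d(-706)) = (97517 - 1/99282)*(205*(-102) - 85) = 9681682793*(-20910 - 85)/99282 = (9681682793/99282)*(-20995) = -203266930239035/99282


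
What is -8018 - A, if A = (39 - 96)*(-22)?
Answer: -9272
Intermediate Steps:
A = 1254 (A = -57*(-22) = 1254)
-8018 - A = -8018 - 1*1254 = -8018 - 1254 = -9272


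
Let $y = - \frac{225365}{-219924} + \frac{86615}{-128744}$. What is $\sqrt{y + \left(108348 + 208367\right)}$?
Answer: $\frac{\sqrt{3643011228371871842990}}{107249604} \approx 562.77$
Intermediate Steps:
$y = \frac{2491418575}{7078473864}$ ($y = \left(-225365\right) \left(- \frac{1}{219924}\right) + 86615 \left(- \frac{1}{128744}\right) = \frac{225365}{219924} - \frac{86615}{128744} = \frac{2491418575}{7078473864} \approx 0.35197$)
$\sqrt{y + \left(108348 + 208367\right)} = \sqrt{\frac{2491418575}{7078473864} + \left(108348 + 208367\right)} = \sqrt{\frac{2491418575}{7078473864} + 316715} = \sqrt{\frac{2241861341255335}{7078473864}} = \frac{\sqrt{3643011228371871842990}}{107249604}$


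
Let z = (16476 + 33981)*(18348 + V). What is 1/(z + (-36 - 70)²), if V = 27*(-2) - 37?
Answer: 1/921204685 ≈ 1.0855e-9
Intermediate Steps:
V = -91 (V = -54 - 37 = -91)
z = 921193449 (z = (16476 + 33981)*(18348 - 91) = 50457*18257 = 921193449)
1/(z + (-36 - 70)²) = 1/(921193449 + (-36 - 70)²) = 1/(921193449 + (-106)²) = 1/(921193449 + 11236) = 1/921204685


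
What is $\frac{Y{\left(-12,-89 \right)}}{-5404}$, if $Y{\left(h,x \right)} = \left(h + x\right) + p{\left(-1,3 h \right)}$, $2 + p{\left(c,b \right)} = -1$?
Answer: $\frac{26}{1351} \approx 0.019245$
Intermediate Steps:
$p{\left(c,b \right)} = -3$ ($p{\left(c,b \right)} = -2 - 1 = -3$)
$Y{\left(h,x \right)} = -3 + h + x$ ($Y{\left(h,x \right)} = \left(h + x\right) - 3 = -3 + h + x$)
$\frac{Y{\left(-12,-89 \right)}}{-5404} = \frac{-3 - 12 - 89}{-5404} = \left(-104\right) \left(- \frac{1}{5404}\right) = \frac{26}{1351}$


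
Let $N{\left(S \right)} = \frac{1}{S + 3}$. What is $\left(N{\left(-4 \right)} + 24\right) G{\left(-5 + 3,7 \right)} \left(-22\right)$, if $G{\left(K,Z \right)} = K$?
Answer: $1012$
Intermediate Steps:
$N{\left(S \right)} = \frac{1}{3 + S}$
$\left(N{\left(-4 \right)} + 24\right) G{\left(-5 + 3,7 \right)} \left(-22\right) = \left(\frac{1}{3 - 4} + 24\right) \left(-5 + 3\right) \left(-22\right) = \left(\frac{1}{-1} + 24\right) \left(-2\right) \left(-22\right) = \left(-1 + 24\right) \left(-2\right) \left(-22\right) = 23 \left(-2\right) \left(-22\right) = \left(-46\right) \left(-22\right) = 1012$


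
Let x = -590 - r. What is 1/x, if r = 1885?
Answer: -1/2475 ≈ -0.00040404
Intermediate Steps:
x = -2475 (x = -590 - 1*1885 = -590 - 1885 = -2475)
1/x = 1/(-2475) = -1/2475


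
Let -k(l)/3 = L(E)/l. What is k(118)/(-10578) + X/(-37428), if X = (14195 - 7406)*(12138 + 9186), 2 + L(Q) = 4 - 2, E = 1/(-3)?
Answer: -12064053/3119 ≈ -3867.9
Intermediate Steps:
E = -⅓ ≈ -0.33333
L(Q) = 0 (L(Q) = -2 + (4 - 2) = -2 + 2 = 0)
k(l) = 0 (k(l) = -0/l = -3*0 = 0)
X = 144768636 (X = 6789*21324 = 144768636)
k(118)/(-10578) + X/(-37428) = 0/(-10578) + 144768636/(-37428) = 0*(-1/10578) + 144768636*(-1/37428) = 0 - 12064053/3119 = -12064053/3119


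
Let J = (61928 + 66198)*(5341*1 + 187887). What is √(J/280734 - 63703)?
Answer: √482436657475221/140367 ≈ 156.48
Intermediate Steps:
J = 24757530728 (J = 128126*(5341 + 187887) = 128126*193228 = 24757530728)
√(J/280734 - 63703) = √(24757530728/280734 - 63703) = √(24757530728*(1/280734) - 63703) = √(12378765364/140367 - 63703) = √(3436966363/140367) = √482436657475221/140367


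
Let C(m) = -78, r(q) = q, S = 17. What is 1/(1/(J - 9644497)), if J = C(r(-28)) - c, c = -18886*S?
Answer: -9323513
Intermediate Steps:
c = -321062 (c = -18886*17 = -321062)
J = 320984 (J = -78 - 1*(-321062) = -78 + 321062 = 320984)
1/(1/(J - 9644497)) = 1/(1/(320984 - 9644497)) = 1/(1/(-9323513)) = 1/(-1/9323513) = -9323513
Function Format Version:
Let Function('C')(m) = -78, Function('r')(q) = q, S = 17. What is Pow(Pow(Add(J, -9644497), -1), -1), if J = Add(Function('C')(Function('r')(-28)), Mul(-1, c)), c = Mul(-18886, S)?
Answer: -9323513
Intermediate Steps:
c = -321062 (c = Mul(-18886, 17) = -321062)
J = 320984 (J = Add(-78, Mul(-1, -321062)) = Add(-78, 321062) = 320984)
Pow(Pow(Add(J, -9644497), -1), -1) = Pow(Pow(Add(320984, -9644497), -1), -1) = Pow(Pow(-9323513, -1), -1) = Pow(Rational(-1, 9323513), -1) = -9323513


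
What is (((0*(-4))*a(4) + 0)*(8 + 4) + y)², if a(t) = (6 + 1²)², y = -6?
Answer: 36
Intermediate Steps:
a(t) = 49 (a(t) = (6 + 1)² = 7² = 49)
(((0*(-4))*a(4) + 0)*(8 + 4) + y)² = (((0*(-4))*49 + 0)*(8 + 4) - 6)² = ((0*49 + 0)*12 - 6)² = ((0 + 0)*12 - 6)² = (0*12 - 6)² = (0 - 6)² = (-6)² = 36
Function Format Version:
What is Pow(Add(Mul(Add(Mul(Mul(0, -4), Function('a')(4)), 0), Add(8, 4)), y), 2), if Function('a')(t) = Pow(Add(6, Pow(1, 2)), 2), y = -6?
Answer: 36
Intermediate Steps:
Function('a')(t) = 49 (Function('a')(t) = Pow(Add(6, 1), 2) = Pow(7, 2) = 49)
Pow(Add(Mul(Add(Mul(Mul(0, -4), Function('a')(4)), 0), Add(8, 4)), y), 2) = Pow(Add(Mul(Add(Mul(Mul(0, -4), 49), 0), Add(8, 4)), -6), 2) = Pow(Add(Mul(Add(Mul(0, 49), 0), 12), -6), 2) = Pow(Add(Mul(Add(0, 0), 12), -6), 2) = Pow(Add(Mul(0, 12), -6), 2) = Pow(Add(0, -6), 2) = Pow(-6, 2) = 36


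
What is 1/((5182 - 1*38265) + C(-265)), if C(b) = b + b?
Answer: -1/33613 ≈ -2.9750e-5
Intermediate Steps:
C(b) = 2*b
1/((5182 - 1*38265) + C(-265)) = 1/((5182 - 1*38265) + 2*(-265)) = 1/((5182 - 38265) - 530) = 1/(-33083 - 530) = 1/(-33613) = -1/33613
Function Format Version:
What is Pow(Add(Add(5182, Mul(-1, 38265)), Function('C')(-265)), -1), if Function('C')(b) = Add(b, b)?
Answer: Rational(-1, 33613) ≈ -2.9750e-5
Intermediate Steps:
Function('C')(b) = Mul(2, b)
Pow(Add(Add(5182, Mul(-1, 38265)), Function('C')(-265)), -1) = Pow(Add(Add(5182, Mul(-1, 38265)), Mul(2, -265)), -1) = Pow(Add(Add(5182, -38265), -530), -1) = Pow(Add(-33083, -530), -1) = Pow(-33613, -1) = Rational(-1, 33613)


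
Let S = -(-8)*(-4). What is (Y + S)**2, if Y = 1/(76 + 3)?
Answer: 6385729/6241 ≈ 1023.2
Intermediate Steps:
S = -32 (S = -8*4 = -32)
Y = 1/79 ≈ 0.012658
(Y + S)**2 = (1/79 - 32)**2 = (-2527/79)**2 = 6385729/6241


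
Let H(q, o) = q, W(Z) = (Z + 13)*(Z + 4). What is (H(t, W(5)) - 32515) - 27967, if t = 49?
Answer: -60433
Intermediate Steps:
W(Z) = (4 + Z)*(13 + Z) (W(Z) = (13 + Z)*(4 + Z) = (4 + Z)*(13 + Z))
(H(t, W(5)) - 32515) - 27967 = (49 - 32515) - 27967 = -32466 - 27967 = -60433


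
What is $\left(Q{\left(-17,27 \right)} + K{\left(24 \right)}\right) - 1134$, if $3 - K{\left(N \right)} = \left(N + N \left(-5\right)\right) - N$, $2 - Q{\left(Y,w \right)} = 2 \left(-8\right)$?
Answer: $-993$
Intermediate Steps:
$Q{\left(Y,w \right)} = 18$ ($Q{\left(Y,w \right)} = 2 - 2 \left(-8\right) = 2 - -16 = 2 + 16 = 18$)
$K{\left(N \right)} = 3 + 5 N$ ($K{\left(N \right)} = 3 - \left(\left(N + N \left(-5\right)\right) - N\right) = 3 - \left(\left(N - 5 N\right) - N\right) = 3 - \left(- 4 N - N\right) = 3 - - 5 N = 3 + 5 N$)
$\left(Q{\left(-17,27 \right)} + K{\left(24 \right)}\right) - 1134 = \left(18 + \left(3 + 5 \cdot 24\right)\right) - 1134 = \left(18 + \left(3 + 120\right)\right) - 1134 = \left(18 + 123\right) - 1134 = 141 - 1134 = -993$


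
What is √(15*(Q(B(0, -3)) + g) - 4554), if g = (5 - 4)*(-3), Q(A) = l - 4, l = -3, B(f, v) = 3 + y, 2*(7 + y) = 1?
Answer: 28*I*√6 ≈ 68.586*I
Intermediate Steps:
y = -13/2 (y = -7 + (½)*1 = -7 + ½ = -13/2 ≈ -6.5000)
B(f, v) = -7/2 (B(f, v) = 3 - 13/2 = -7/2)
Q(A) = -7 (Q(A) = -3 - 4 = -7)
g = -3 (g = 1*(-3) = -3)
√(15*(Q(B(0, -3)) + g) - 4554) = √(15*(-7 - 3) - 4554) = √(15*(-10) - 4554) = √(-150 - 4554) = √(-4704) = 28*I*√6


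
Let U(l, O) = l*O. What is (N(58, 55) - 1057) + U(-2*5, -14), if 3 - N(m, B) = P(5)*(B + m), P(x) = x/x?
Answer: -1027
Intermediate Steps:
P(x) = 1
N(m, B) = 3 - B - m (N(m, B) = 3 - (B + m) = 3 + (-B - m) = 3 - B - m)
U(l, O) = O*l
(N(58, 55) - 1057) + U(-2*5, -14) = ((3 - 1*55 - 1*58) - 1057) - (-28)*5 = ((3 - 55 - 58) - 1057) - 14*(-10) = (-110 - 1057) + 140 = -1167 + 140 = -1027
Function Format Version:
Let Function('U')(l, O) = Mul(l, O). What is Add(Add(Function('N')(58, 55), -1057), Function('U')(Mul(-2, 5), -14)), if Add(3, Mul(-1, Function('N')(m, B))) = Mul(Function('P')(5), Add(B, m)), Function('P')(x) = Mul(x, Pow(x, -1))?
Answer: -1027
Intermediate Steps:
Function('P')(x) = 1
Function('N')(m, B) = Add(3, Mul(-1, B), Mul(-1, m)) (Function('N')(m, B) = Add(3, Mul(-1, Mul(1, Add(B, m)))) = Add(3, Mul(-1, Add(B, m))) = Add(3, Add(Mul(-1, B), Mul(-1, m))) = Add(3, Mul(-1, B), Mul(-1, m)))
Function('U')(l, O) = Mul(O, l)
Add(Add(Function('N')(58, 55), -1057), Function('U')(Mul(-2, 5), -14)) = Add(Add(Add(3, Mul(-1, 55), Mul(-1, 58)), -1057), Mul(-14, Mul(-2, 5))) = Add(Add(Add(3, -55, -58), -1057), Mul(-14, -10)) = Add(Add(-110, -1057), 140) = Add(-1167, 140) = -1027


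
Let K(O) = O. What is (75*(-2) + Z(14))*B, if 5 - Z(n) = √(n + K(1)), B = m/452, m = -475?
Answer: 68875/452 + 475*√15/452 ≈ 156.45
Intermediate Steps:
B = -475/452 ≈ -1.0509
Z(n) = 5 - √(1 + n) (Z(n) = 5 - √(n + 1) = 5 - √(1 + n))
(75*(-2) + Z(14))*B = (75*(-2) + (5 - √(1 + 14)))*(-475/452) = (-150 + (5 - √15))*(-475/452) = (-145 - √15)*(-475/452) = 68875/452 + 475*√15/452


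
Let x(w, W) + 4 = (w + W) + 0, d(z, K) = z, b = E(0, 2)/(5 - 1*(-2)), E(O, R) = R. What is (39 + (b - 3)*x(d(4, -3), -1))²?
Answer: 85264/49 ≈ 1740.1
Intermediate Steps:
b = 2/7 (b = 2/(5 - 1*(-2)) = 2/(5 + 2) = 2/7 ≈ 0.28571)
x(w, W) = -4 + W + w (x(w, W) = -4 + ((w + W) + 0) = -4 + ((W + w) + 0) = -4 + (W + w) = -4 + W + w)
(39 + (b - 3)*x(d(4, -3), -1))² = (39 + (2/7 - 3)*(-4 - 1 + 4))² = (39 - 19/7*(-1))² = (39 + 19/7)² = (292/7)² = 85264/49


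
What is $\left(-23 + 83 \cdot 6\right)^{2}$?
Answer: $225625$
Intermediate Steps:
$\left(-23 + 83 \cdot 6\right)^{2} = \left(-23 + 498\right)^{2} = 475^{2} = 225625$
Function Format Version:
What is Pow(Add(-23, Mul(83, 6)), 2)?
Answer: 225625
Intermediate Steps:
Pow(Add(-23, Mul(83, 6)), 2) = Pow(Add(-23, 498), 2) = Pow(475, 2) = 225625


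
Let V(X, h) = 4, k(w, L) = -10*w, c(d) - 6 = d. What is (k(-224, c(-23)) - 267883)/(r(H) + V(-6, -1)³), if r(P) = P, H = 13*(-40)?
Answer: 265643/456 ≈ 582.55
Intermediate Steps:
c(d) = 6 + d
H = -520
(k(-224, c(-23)) - 267883)/(r(H) + V(-6, -1)³) = (-10*(-224) - 267883)/(-520 + 4³) = (2240 - 267883)/(-520 + 64) = -265643/(-456) = -265643*(-1/456) = 265643/456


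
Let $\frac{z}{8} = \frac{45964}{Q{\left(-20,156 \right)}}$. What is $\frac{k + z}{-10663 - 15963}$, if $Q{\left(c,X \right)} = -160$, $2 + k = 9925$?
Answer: $- \frac{19062}{66565} \approx -0.28637$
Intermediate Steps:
$k = 9923$ ($k = -2 + 9925 = 9923$)
$z = - \frac{11491}{5}$ ($z = 8 \frac{45964}{-160} = 8 \cdot 45964 \left(- \frac{1}{160}\right) = 8 \left(- \frac{11491}{40}\right) = - \frac{11491}{5} \approx -2298.2$)
$\frac{k + z}{-10663 - 15963} = \frac{9923 - \frac{11491}{5}}{-10663 - 15963} = \frac{38124}{5 \left(-26626\right)} = \frac{38124}{5} \left(- \frac{1}{26626}\right) = - \frac{19062}{66565}$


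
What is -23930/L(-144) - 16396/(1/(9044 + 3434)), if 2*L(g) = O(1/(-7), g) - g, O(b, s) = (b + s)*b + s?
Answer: -206432936732/1009 ≈ -2.0459e+8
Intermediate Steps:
O(b, s) = s + b*(b + s) (O(b, s) = b*(b + s) + s = s + b*(b + s))
L(g) = 1/98 - g/14 (L(g) = ((g + (1/(-7))**2 + g/(-7)) - g)/2 = ((g + (-1/7)**2 - g/7) - g)/2 = ((g + 1/49 - g/7) - g)/2 = ((1/49 + 6*g/7) - g)/2 = (1/49 - g/7)/2 = 1/98 - g/14)
-23930/L(-144) - 16396/(1/(9044 + 3434)) = -23930/(1/98 - 1/14*(-144)) - 16396/(1/(9044 + 3434)) = -23930/(1/98 + 72/7) - 16396/(1/12478) = -23930/1009/98 - 16396/1/12478 = -23930*98/1009 - 16396*12478 = -2345140/1009 - 204589288 = -206432936732/1009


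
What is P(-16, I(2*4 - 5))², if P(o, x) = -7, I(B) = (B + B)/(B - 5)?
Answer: 49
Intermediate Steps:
I(B) = 2*B/(-5 + B) (I(B) = (2*B)/(-5 + B) = 2*B/(-5 + B))
P(-16, I(2*4 - 5))² = (-7)² = 49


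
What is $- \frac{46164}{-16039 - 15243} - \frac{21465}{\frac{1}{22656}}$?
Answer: $- \frac{7606390953558}{15641} \approx -4.8631 \cdot 10^{8}$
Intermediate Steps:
$- \frac{46164}{-16039 - 15243} - \frac{21465}{\frac{1}{22656}} = - \frac{46164}{-16039 - 15243} - 21465 \frac{1}{\frac{1}{22656}} = - \frac{46164}{-31282} - 486311040 = \left(-46164\right) \left(- \frac{1}{31282}\right) - 486311040 = \frac{23082}{15641} - 486311040 = - \frac{7606390953558}{15641}$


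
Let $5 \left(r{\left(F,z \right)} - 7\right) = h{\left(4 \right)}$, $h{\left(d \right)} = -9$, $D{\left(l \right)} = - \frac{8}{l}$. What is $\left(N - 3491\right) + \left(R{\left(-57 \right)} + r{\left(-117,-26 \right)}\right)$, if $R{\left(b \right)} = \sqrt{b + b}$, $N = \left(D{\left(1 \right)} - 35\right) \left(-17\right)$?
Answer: $- \frac{13774}{5} + i \sqrt{114} \approx -2754.8 + 10.677 i$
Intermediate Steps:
$N = 731$ ($N = \left(- \frac{8}{1} - 35\right) \left(-17\right) = \left(\left(-8\right) 1 - 35\right) \left(-17\right) = \left(-8 - 35\right) \left(-17\right) = \left(-43\right) \left(-17\right) = 731$)
$r{\left(F,z \right)} = \frac{26}{5}$ ($r{\left(F,z \right)} = 7 + \frac{1}{5} \left(-9\right) = 7 - \frac{9}{5} = \frac{26}{5}$)
$R{\left(b \right)} = \sqrt{2} \sqrt{b}$ ($R{\left(b \right)} = \sqrt{2 b} = \sqrt{2} \sqrt{b}$)
$\left(N - 3491\right) + \left(R{\left(-57 \right)} + r{\left(-117,-26 \right)}\right) = \left(731 - 3491\right) + \left(\sqrt{2} \sqrt{-57} + \frac{26}{5}\right) = -2760 + \left(\sqrt{2} i \sqrt{57} + \frac{26}{5}\right) = -2760 + \left(i \sqrt{114} + \frac{26}{5}\right) = -2760 + \left(\frac{26}{5} + i \sqrt{114}\right) = - \frac{13774}{5} + i \sqrt{114}$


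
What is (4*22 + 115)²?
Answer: 41209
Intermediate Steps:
(4*22 + 115)² = (88 + 115)² = 203² = 41209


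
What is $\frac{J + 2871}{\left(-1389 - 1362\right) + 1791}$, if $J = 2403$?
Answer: $- \frac{879}{160} \approx -5.4938$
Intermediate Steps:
$\frac{J + 2871}{\left(-1389 - 1362\right) + 1791} = \frac{2403 + 2871}{\left(-1389 - 1362\right) + 1791} = \frac{5274}{\left(-1389 - 1362\right) + 1791} = \frac{5274}{-2751 + 1791} = \frac{5274}{-960} = 5274 \left(- \frac{1}{960}\right) = - \frac{879}{160}$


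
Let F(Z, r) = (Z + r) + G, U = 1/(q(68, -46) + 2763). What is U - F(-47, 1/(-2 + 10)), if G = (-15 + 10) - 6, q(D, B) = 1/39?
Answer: 24946133/431032 ≈ 57.875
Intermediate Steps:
q(D, B) = 1/39
G = -11 (G = -5 - 6 = -11)
U = 39/107758 (U = 1/(1/39 + 2763) = 1/(107758/39) = 39/107758 ≈ 0.00036192)
F(Z, r) = -11 + Z + r (F(Z, r) = (Z + r) - 11 = -11 + Z + r)
U - F(-47, 1/(-2 + 10)) = 39/107758 - (-11 - 47 + 1/(-2 + 10)) = 39/107758 - (-11 - 47 + 1/8) = 39/107758 - 1*(-463/8) = 39/107758 + 463/8 = 24946133/431032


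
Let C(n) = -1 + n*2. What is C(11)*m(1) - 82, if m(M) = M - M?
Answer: -82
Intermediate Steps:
m(M) = 0
C(n) = -1 + 2*n
C(11)*m(1) - 82 = (-1 + 2*11)*0 - 82 = (-1 + 22)*0 - 82 = 21*0 - 82 = 0 - 82 = -82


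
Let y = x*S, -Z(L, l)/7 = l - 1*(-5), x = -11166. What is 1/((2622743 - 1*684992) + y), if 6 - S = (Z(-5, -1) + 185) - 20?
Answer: 1/3400497 ≈ 2.9407e-7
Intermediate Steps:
Z(L, l) = -35 - 7*l (Z(L, l) = -7*(l - 1*(-5)) = -7*(l + 5) = -7*(5 + l) = -35 - 7*l)
S = -131 (S = 6 - (((-35 - 7*(-1)) + 185) - 20) = 6 - (((-35 + 7) + 185) - 20) = 6 - ((-28 + 185) - 20) = 6 - (157 - 20) = 6 - 1*137 = 6 - 137 = -131)
y = 1462746 (y = -11166*(-131) = 1462746)
1/((2622743 - 1*684992) + y) = 1/((2622743 - 1*684992) + 1462746) = 1/((2622743 - 684992) + 1462746) = 1/(1937751 + 1462746) = 1/3400497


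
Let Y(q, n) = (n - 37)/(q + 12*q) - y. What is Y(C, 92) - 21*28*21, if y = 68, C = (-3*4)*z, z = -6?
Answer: -11621321/936 ≈ -12416.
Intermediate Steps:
C = 72 (C = -3*4*(-6) = -12*(-6) = 72)
Y(q, n) = -68 + (-37 + n)/(13*q) (Y(q, n) = (n - 37)/(q + 12*q) - 1*68 = (-37 + n)/((13*q)) - 68 = (-37 + n)*(1/(13*q)) - 68 = (-37 + n)/(13*q) - 68 = -68 + (-37 + n)/(13*q))
Y(C, 92) - 21*28*21 = (1/13)*(-37 + 92 - 884*72)/72 - 21*28*21 = (1/13)*(1/72)*(-37 + 92 - 63648) - 588*21 = (1/13)*(1/72)*(-63593) - 1*12348 = -63593/936 - 12348 = -11621321/936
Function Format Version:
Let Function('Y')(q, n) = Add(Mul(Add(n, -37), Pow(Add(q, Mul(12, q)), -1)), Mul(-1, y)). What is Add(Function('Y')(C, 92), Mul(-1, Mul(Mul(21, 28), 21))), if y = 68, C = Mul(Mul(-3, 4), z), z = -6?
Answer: Rational(-11621321, 936) ≈ -12416.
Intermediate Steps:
C = 72 (C = Mul(Mul(-3, 4), -6) = Mul(-12, -6) = 72)
Function('Y')(q, n) = Add(-68, Mul(Rational(1, 13), Pow(q, -1), Add(-37, n))) (Function('Y')(q, n) = Add(Mul(Add(n, -37), Pow(Add(q, Mul(12, q)), -1)), Mul(-1, 68)) = Add(Mul(Add(-37, n), Pow(Mul(13, q), -1)), -68) = Add(Mul(Add(-37, n), Mul(Rational(1, 13), Pow(q, -1))), -68) = Add(Mul(Rational(1, 13), Pow(q, -1), Add(-37, n)), -68) = Add(-68, Mul(Rational(1, 13), Pow(q, -1), Add(-37, n))))
Add(Function('Y')(C, 92), Mul(-1, Mul(Mul(21, 28), 21))) = Add(Mul(Rational(1, 13), Pow(72, -1), Add(-37, 92, Mul(-884, 72))), Mul(-1, Mul(Mul(21, 28), 21))) = Add(Mul(Rational(1, 13), Rational(1, 72), Add(-37, 92, -63648)), Mul(-1, Mul(588, 21))) = Add(Mul(Rational(1, 13), Rational(1, 72), -63593), Mul(-1, 12348)) = Add(Rational(-63593, 936), -12348) = Rational(-11621321, 936)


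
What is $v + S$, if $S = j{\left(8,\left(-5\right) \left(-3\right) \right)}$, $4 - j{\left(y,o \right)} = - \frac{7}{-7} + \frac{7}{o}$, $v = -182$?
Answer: $- \frac{2692}{15} \approx -179.47$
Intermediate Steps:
$j{\left(y,o \right)} = 3 - \frac{7}{o}$ ($j{\left(y,o \right)} = 4 - \left(- \frac{7}{-7} + \frac{7}{o}\right) = 4 - \left(\left(-7\right) \left(- \frac{1}{7}\right) + \frac{7}{o}\right) = 4 - \left(1 + \frac{7}{o}\right) = 3 - \frac{7}{o}$)
$S = \frac{38}{15}$ ($S = 3 - \frac{7}{\left(-5\right) \left(-3\right)} = 3 - \frac{7}{15} = \frac{38}{15} \approx 2.5333$)
$v + S = -182 + \frac{38}{15} = - \frac{2692}{15}$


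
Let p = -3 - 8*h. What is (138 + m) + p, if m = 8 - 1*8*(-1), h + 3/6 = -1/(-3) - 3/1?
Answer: 529/3 ≈ 176.33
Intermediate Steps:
h = -19/6 (h = -½ + (-1/(-3) - 3/1) = -½ + (-1*(-⅓) - 3*1) = -½ + (⅓ - 3) = -½ - 8/3 = -19/6 ≈ -3.1667)
m = 16 (m = 8 - 8*(-1) = 8 + 8 = 16)
p = 67/3 (p = -3 - 8*(-19/6) = -3 + 76/3 = 67/3 ≈ 22.333)
(138 + m) + p = (138 + 16) + 67/3 = 154 + 67/3 = 529/3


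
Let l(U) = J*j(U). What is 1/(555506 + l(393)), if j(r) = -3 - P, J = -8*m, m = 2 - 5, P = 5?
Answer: 1/555314 ≈ 1.8008e-6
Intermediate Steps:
m = -3
J = 24 (J = -8*(-3) = 24)
j(r) = -8 (j(r) = -3 - 1*5 = -3 - 5 = -8)
l(U) = -192 (l(U) = 24*(-8) = -192)
1/(555506 + l(393)) = 1/(555506 - 192) = 1/555314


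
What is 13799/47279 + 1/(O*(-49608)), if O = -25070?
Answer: 17161437702719/58799594964240 ≈ 0.29186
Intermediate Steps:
13799/47279 + 1/(O*(-49608)) = 13799/47279 + 1/(-25070*(-49608)) = 13799*(1/47279) - 1/25070*(-1/49608) = 13799/47279 + 1/1243672560 = 17161437702719/58799594964240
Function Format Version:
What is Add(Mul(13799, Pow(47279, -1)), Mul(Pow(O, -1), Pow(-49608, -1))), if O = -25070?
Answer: Rational(17161437702719, 58799594964240) ≈ 0.29186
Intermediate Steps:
Add(Mul(13799, Pow(47279, -1)), Mul(Pow(O, -1), Pow(-49608, -1))) = Add(Mul(13799, Pow(47279, -1)), Mul(Pow(-25070, -1), Pow(-49608, -1))) = Add(Mul(13799, Rational(1, 47279)), Mul(Rational(-1, 25070), Rational(-1, 49608))) = Add(Rational(13799, 47279), Rational(1, 1243672560)) = Rational(17161437702719, 58799594964240)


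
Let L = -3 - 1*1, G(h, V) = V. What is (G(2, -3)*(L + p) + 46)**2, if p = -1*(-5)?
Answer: 1849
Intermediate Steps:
L = -4 (L = -3 - 1 = -4)
p = 5
(G(2, -3)*(L + p) + 46)**2 = (-3*(-4 + 5) + 46)**2 = (-3*1 + 46)**2 = (-3 + 46)**2 = 43**2 = 1849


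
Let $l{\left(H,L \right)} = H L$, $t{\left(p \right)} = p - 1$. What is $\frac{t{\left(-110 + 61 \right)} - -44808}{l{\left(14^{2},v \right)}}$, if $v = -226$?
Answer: $- \frac{3197}{3164} \approx -1.0104$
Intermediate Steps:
$t{\left(p \right)} = -1 + p$
$\frac{t{\left(-110 + 61 \right)} - -44808}{l{\left(14^{2},v \right)}} = \frac{\left(-1 + \left(-110 + 61\right)\right) - -44808}{14^{2} \left(-226\right)} = \frac{\left(-1 - 49\right) + 44808}{196 \left(-226\right)} = \frac{-50 + 44808}{-44296} = 44758 \left(- \frac{1}{44296}\right) = - \frac{3197}{3164}$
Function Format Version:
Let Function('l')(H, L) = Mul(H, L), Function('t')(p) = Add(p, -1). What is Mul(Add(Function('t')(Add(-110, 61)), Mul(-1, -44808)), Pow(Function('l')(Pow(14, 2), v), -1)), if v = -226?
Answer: Rational(-3197, 3164) ≈ -1.0104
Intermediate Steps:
Function('t')(p) = Add(-1, p)
Mul(Add(Function('t')(Add(-110, 61)), Mul(-1, -44808)), Pow(Function('l')(Pow(14, 2), v), -1)) = Mul(Add(Add(-1, Add(-110, 61)), Mul(-1, -44808)), Pow(Mul(Pow(14, 2), -226), -1)) = Mul(Add(Add(-1, -49), 44808), Pow(Mul(196, -226), -1)) = Mul(Add(-50, 44808), Pow(-44296, -1)) = Mul(44758, Rational(-1, 44296)) = Rational(-3197, 3164)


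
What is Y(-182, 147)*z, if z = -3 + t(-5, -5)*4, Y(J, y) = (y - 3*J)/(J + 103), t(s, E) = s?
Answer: 15939/79 ≈ 201.76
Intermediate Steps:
Y(J, y) = (y - 3*J)/(103 + J)
z = -23 (z = -3 - 5*4 = -3 - 20 = -23)
Y(-182, 147)*z = ((147 - 3*(-182))/(103 - 182))*(-23) = ((147 + 546)/(-79))*(-23) = -1/79*693*(-23) = -693/79*(-23) = 15939/79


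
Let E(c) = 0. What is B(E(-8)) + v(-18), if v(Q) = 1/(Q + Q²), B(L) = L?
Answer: 1/306 ≈ 0.0032680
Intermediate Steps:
B(E(-8)) + v(-18) = 0 + 1/((-18)*(1 - 18)) = 0 - 1/18/(-17) = 0 - 1/18*(-1/17) = 0 + 1/306 = 1/306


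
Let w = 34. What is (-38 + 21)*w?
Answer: -578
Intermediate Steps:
(-38 + 21)*w = (-38 + 21)*34 = -17*34 = -578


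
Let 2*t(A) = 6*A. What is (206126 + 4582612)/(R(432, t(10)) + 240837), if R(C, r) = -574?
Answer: 4788738/240263 ≈ 19.931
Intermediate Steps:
t(A) = 3*A (t(A) = (6*A)/2 = 3*A)
(206126 + 4582612)/(R(432, t(10)) + 240837) = (206126 + 4582612)/(-574 + 240837) = 4788738/240263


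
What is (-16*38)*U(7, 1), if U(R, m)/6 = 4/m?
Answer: -14592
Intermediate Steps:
U(R, m) = 24/m (U(R, m) = 6*(4/m) = 24/m)
(-16*38)*U(7, 1) = (-16*38)*(24/1) = -14592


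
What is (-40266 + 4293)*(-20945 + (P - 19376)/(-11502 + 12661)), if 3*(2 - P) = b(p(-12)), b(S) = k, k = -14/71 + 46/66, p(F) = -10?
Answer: 682555492802764/905179 ≈ 7.5406e+8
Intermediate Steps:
k = 1171/2343 (k = -14*1/71 + 46*(1/66) = -14/71 + 23/33 = 1171/2343 ≈ 0.49979)
b(S) = 1171/2343
P = 12887/7029 (P = 2 - 1/3*1171/2343 = 2 - 1171/7029 = 12887/7029 ≈ 1.8334)
(-40266 + 4293)*(-20945 + (P - 19376)/(-11502 + 12661)) = (-40266 + 4293)*(-20945 + (12887/7029 - 19376)/(-11502 + 12661)) = -35973*(-20945 - 136181017/7029/1159) = -35973*(-20945 - 136181017/7029*1/1159) = -35973*(-20945 - 136181017/8146611) = -35973*(-170766948412/8146611) = 682555492802764/905179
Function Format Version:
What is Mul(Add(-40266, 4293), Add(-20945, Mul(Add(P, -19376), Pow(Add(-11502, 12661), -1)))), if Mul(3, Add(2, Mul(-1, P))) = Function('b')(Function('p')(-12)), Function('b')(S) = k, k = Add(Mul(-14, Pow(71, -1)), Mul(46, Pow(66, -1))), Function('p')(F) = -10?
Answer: Rational(682555492802764, 905179) ≈ 7.5406e+8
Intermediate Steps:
k = Rational(1171, 2343) (k = Add(Mul(-14, Rational(1, 71)), Mul(46, Rational(1, 66))) = Add(Rational(-14, 71), Rational(23, 33)) = Rational(1171, 2343) ≈ 0.49979)
Function('b')(S) = Rational(1171, 2343)
P = Rational(12887, 7029) (P = Add(2, Mul(Rational(-1, 3), Rational(1171, 2343))) = Add(2, Rational(-1171, 7029)) = Rational(12887, 7029) ≈ 1.8334)
Mul(Add(-40266, 4293), Add(-20945, Mul(Add(P, -19376), Pow(Add(-11502, 12661), -1)))) = Mul(Add(-40266, 4293), Add(-20945, Mul(Add(Rational(12887, 7029), -19376), Pow(Add(-11502, 12661), -1)))) = Mul(-35973, Add(-20945, Mul(Rational(-136181017, 7029), Pow(1159, -1)))) = Mul(-35973, Add(-20945, Mul(Rational(-136181017, 7029), Rational(1, 1159)))) = Mul(-35973, Add(-20945, Rational(-136181017, 8146611))) = Mul(-35973, Rational(-170766948412, 8146611)) = Rational(682555492802764, 905179)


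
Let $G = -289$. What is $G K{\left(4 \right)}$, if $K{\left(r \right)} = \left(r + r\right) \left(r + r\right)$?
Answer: $-18496$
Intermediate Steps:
$K{\left(r \right)} = 4 r^{2}$ ($K{\left(r \right)} = 2 r 2 r = 4 r^{2}$)
$G K{\left(4 \right)} = - 289 \cdot 4 \cdot 4^{2} = - 289 \cdot 4 \cdot 16 = \left(-289\right) 64 = -18496$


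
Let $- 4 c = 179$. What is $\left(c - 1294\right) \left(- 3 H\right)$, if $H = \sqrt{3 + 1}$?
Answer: $\frac{16065}{2} \approx 8032.5$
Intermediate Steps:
$H = 2$ ($H = \sqrt{4} = 2$)
$c = - \frac{179}{4}$ ($c = \left(- \frac{1}{4}\right) 179 = - \frac{179}{4} \approx -44.75$)
$\left(c - 1294\right) \left(- 3 H\right) = \left(- \frac{179}{4} - 1294\right) \left(\left(-3\right) 2\right) = \left(- \frac{5355}{4}\right) \left(-6\right) = \frac{16065}{2}$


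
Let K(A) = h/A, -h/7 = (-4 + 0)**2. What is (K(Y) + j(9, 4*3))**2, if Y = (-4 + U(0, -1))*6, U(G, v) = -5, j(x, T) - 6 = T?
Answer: 293764/729 ≈ 402.97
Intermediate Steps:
j(x, T) = 6 + T
h = -112 (h = -7*(-4 + 0)**2 = -7*(-4)**2 = -7*16 = -112)
Y = -54 (Y = (-4 - 5)*6 = -9*6 = -54)
K(A) = -112/A
(K(Y) + j(9, 4*3))**2 = (-112/(-54) + (6 + 4*3))**2 = (-112*(-1/54) + (6 + 12))**2 = (56/27 + 18)**2 = (542/27)**2 = 293764/729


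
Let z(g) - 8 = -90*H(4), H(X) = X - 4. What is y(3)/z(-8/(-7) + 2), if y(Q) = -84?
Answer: -21/2 ≈ -10.500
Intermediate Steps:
H(X) = -4 + X
z(g) = 8 (z(g) = 8 - 90*(-4 + 4) = 8 - 90*0 = 8 + 0 = 8)
y(3)/z(-8/(-7) + 2) = -84/8 = -84*⅛ = -21/2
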